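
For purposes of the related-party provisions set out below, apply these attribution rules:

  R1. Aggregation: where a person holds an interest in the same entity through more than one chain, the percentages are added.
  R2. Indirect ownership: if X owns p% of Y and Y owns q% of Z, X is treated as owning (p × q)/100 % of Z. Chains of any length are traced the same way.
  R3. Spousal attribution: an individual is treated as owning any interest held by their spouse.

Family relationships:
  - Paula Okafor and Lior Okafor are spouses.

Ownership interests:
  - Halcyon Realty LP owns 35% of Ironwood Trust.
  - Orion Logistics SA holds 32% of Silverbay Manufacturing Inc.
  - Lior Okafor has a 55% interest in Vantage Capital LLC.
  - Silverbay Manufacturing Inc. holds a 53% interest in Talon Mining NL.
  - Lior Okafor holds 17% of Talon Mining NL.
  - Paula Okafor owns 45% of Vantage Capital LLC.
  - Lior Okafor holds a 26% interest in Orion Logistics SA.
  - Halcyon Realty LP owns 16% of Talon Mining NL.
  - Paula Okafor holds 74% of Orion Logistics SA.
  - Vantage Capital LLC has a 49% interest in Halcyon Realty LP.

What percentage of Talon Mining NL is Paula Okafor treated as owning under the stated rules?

By spousal attribution (R3), Paula Okafor is treated as also owning Lior Okafor's interest in Orion Logistics SA, giving 74% + 26% = 100%.
By spousal attribution (R3), Paula Okafor is treated as also owning Lior Okafor's interest in Vantage Capital LLC, giving 45% + 55% = 100%.
By spousal attribution (R3), Paula Okafor is treated as owning Lior Okafor's 17% interest in Talon Mining NL.
Chain via Orion Logistics SA → Silverbay Manufacturing Inc. (R2): 100% × 32% × 53% = 16.96% of Talon Mining NL.
Chain via Vantage Capital LLC → Halcyon Realty LP (R2): 100% × 49% × 16% = 7.84% of Talon Mining NL.
Direct interest in Talon Mining NL: 17%.
Aggregating (R1): 16.96% + 7.84% + 17% = 41.8%.

41.8%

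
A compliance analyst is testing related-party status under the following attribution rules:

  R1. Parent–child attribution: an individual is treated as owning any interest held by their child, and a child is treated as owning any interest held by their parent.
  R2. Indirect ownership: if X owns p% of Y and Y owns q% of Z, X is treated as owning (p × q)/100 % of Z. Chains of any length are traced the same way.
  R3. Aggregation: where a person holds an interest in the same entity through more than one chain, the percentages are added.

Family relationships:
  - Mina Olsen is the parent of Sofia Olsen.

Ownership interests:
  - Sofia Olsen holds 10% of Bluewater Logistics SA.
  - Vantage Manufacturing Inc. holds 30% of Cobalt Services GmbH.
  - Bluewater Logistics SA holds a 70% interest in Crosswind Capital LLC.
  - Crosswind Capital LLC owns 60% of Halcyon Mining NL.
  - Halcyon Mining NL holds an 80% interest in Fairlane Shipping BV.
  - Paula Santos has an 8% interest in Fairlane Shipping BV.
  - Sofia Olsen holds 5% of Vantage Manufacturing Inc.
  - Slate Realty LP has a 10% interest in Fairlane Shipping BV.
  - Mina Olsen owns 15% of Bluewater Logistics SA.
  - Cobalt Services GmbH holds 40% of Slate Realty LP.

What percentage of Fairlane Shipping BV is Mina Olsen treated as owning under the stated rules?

8.46%

By parent–child attribution (R1), Mina Olsen is treated as also owning Sofia Olsen's interest in Bluewater Logistics SA, giving 15% + 10% = 25%.
By parent–child attribution (R1), Mina Olsen is treated as owning Sofia Olsen's 5% interest in Vantage Manufacturing Inc.
Chain via Bluewater Logistics SA → Crosswind Capital LLC → Halcyon Mining NL (R2): 25% × 70% × 60% × 80% = 8.4% of Fairlane Shipping BV.
Chain via Vantage Manufacturing Inc. → Cobalt Services GmbH → Slate Realty LP (R2): 5% × 30% × 40% × 10% = 0.06% of Fairlane Shipping BV.
Aggregating (R3): 8.4% + 0.06% = 8.46%.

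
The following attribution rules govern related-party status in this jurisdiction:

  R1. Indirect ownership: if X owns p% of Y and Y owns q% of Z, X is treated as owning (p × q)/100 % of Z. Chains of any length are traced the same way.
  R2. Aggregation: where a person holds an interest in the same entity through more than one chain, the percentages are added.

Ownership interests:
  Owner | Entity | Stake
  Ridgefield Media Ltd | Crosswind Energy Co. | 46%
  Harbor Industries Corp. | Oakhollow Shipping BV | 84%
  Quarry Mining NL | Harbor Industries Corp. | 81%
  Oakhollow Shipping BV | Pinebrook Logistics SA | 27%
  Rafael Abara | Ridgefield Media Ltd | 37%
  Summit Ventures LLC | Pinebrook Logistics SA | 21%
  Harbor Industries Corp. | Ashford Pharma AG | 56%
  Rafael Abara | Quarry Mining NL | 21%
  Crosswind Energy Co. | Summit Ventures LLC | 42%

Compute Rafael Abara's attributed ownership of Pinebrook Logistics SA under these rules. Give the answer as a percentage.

Chain via Quarry Mining NL → Harbor Industries Corp. → Oakhollow Shipping BV (R1): 21% × 81% × 84% × 27% = 3.857868% of Pinebrook Logistics SA.
Chain via Ridgefield Media Ltd → Crosswind Energy Co. → Summit Ventures LLC (R1): 37% × 46% × 42% × 21% = 1.501164% of Pinebrook Logistics SA.
Aggregating (R2): 3.857868% + 1.501164% = 5.359032%.

5.359032%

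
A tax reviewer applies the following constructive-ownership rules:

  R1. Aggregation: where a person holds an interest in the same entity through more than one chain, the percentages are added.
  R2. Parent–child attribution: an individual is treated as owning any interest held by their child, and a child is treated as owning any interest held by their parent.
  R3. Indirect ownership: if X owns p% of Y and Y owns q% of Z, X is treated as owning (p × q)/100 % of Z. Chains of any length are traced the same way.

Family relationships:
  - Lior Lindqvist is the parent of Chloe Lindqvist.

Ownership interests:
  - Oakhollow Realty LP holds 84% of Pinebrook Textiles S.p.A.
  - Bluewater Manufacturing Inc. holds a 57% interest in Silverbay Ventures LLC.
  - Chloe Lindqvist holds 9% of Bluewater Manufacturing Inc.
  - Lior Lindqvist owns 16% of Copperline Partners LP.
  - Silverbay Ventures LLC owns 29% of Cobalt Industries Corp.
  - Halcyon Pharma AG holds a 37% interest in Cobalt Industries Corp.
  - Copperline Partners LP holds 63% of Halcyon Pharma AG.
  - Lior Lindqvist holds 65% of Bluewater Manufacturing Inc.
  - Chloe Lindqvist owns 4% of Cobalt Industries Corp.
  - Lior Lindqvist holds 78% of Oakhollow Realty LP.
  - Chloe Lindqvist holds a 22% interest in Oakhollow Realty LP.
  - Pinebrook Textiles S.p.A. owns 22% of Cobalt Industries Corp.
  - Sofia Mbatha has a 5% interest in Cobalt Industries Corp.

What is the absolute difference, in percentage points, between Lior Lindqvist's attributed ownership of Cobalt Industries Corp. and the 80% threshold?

41.5582

By parent–child attribution (R2), Lior Lindqvist is treated as also owning Chloe Lindqvist's interest in Oakhollow Realty LP, giving 78% + 22% = 100%.
By parent–child attribution (R2), Lior Lindqvist is treated as also owning Chloe Lindqvist's interest in Bluewater Manufacturing Inc, giving 65% + 9% = 74%.
By parent–child attribution (R2), Lior Lindqvist is treated as owning Chloe Lindqvist's 4% interest in Cobalt Industries Corp.
Chain via Oakhollow Realty LP → Pinebrook Textiles S.p.A. (R3): 100% × 84% × 22% = 18.48% of Cobalt Industries Corp.
Chain via Bluewater Manufacturing Inc. → Silverbay Ventures LLC (R3): 74% × 57% × 29% = 12.2322% of Cobalt Industries Corp.
Chain via Copperline Partners LP → Halcyon Pharma AG (R3): 16% × 63% × 37% = 3.7296% of Cobalt Industries Corp.
Direct interest in Cobalt Industries Corp: 4%.
Aggregating (R1): 18.48% + 12.2322% + 3.7296% + 4% = 38.4418%.
38.4418% falls short of the 80% threshold by 41.5582 percentage points.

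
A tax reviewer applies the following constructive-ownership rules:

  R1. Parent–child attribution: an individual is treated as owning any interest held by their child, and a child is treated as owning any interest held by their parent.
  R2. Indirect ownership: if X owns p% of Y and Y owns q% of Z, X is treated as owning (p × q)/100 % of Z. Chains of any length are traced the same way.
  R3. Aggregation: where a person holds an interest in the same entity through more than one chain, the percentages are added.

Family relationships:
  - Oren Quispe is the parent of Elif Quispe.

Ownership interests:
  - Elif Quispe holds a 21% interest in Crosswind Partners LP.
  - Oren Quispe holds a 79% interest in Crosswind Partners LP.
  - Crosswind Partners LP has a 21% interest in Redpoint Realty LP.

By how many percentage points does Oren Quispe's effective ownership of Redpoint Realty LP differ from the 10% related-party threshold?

11

By parent–child attribution (R1), Oren Quispe is treated as also owning Elif Quispe's interest in Crosswind Partners LP, giving 79% + 21% = 100%.
Chain via Crosswind Partners LP (R2): 100% × 21% = 21% of Redpoint Realty LP.
21% exceeds the 10% threshold by 11 percentage points.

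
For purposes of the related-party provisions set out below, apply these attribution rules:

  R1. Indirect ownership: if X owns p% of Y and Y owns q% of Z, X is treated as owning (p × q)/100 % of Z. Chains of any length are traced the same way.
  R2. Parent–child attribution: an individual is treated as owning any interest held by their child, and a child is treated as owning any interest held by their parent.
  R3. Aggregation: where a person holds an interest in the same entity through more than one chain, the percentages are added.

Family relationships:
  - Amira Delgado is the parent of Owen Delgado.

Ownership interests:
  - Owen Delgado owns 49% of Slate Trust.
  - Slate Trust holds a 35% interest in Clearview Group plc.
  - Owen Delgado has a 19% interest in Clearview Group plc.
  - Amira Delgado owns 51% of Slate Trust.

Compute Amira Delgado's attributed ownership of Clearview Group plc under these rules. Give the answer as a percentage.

54%

By parent–child attribution (R2), Amira Delgado is treated as also owning Owen Delgado's interest in Slate Trust, giving 51% + 49% = 100%.
By parent–child attribution (R2), Amira Delgado is treated as owning Owen Delgado's 19% interest in Clearview Group plc.
Chain via Slate Trust (R1): 100% × 35% = 35% of Clearview Group plc.
Direct interest in Clearview Group plc: 19%.
Aggregating (R3): 35% + 19% = 54%.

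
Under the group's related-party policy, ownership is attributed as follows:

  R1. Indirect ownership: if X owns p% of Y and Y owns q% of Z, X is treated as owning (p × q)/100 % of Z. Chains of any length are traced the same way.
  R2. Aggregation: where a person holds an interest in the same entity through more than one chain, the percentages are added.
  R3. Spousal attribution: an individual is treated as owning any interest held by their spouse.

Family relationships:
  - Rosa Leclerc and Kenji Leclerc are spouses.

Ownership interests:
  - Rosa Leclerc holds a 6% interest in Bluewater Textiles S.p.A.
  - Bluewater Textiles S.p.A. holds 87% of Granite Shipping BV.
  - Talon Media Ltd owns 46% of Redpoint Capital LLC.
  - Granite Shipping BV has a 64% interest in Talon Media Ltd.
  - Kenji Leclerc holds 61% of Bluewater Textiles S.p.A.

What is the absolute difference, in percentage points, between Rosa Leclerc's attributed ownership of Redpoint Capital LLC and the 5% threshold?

12.160576

By spousal attribution (R3), Rosa Leclerc is treated as also owning Kenji Leclerc's interest in Bluewater Textiles S.p.A, giving 6% + 61% = 67%.
Chain via Bluewater Textiles S.p.A. → Granite Shipping BV → Talon Media Ltd (R1): 67% × 87% × 64% × 46% = 17.160576% of Redpoint Capital LLC.
17.160576% exceeds the 5% threshold by 12.160576 percentage points.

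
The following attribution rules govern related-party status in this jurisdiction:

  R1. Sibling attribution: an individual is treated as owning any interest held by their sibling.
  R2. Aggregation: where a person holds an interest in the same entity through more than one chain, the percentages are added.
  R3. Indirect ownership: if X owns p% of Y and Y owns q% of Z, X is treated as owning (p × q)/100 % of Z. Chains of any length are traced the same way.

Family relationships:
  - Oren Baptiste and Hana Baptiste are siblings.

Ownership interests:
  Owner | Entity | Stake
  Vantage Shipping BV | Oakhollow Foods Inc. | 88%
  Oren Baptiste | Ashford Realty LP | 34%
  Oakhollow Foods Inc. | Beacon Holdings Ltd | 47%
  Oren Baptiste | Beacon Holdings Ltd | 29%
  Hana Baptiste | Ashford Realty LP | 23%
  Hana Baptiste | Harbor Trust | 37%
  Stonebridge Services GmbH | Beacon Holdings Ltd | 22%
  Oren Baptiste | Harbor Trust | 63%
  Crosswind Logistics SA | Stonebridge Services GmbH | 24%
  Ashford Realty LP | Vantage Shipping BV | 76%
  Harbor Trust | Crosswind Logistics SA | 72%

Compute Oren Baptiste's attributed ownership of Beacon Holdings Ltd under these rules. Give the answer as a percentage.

By sibling attribution (R1), Oren Baptiste is treated as also owning Hana Baptiste's interest in Harbor Trust, giving 63% + 37% = 100%.
By sibling attribution (R1), Oren Baptiste is treated as also owning Hana Baptiste's interest in Ashford Realty LP, giving 34% + 23% = 57%.
Chain via Harbor Trust → Crosswind Logistics SA → Stonebridge Services GmbH (R3): 100% × 72% × 24% × 22% = 3.8016% of Beacon Holdings Ltd.
Chain via Ashford Realty LP → Vantage Shipping BV → Oakhollow Foods Inc. (R3): 57% × 76% × 88% × 47% = 17.917152% of Beacon Holdings Ltd.
Direct interest in Beacon Holdings Ltd: 29%.
Aggregating (R2): 3.8016% + 17.917152% + 29% = 50.718752%.

50.718752%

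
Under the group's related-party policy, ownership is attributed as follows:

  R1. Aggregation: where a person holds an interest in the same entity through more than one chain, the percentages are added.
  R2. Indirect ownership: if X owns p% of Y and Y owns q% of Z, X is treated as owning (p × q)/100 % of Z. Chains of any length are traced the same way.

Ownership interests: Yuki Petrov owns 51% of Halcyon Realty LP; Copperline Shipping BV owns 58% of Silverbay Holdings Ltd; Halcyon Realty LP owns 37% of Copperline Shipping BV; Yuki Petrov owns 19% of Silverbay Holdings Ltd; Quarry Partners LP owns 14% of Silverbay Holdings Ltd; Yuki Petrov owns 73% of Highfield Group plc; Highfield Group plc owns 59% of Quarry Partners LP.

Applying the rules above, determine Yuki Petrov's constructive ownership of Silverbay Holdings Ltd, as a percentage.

Chain via Highfield Group plc → Quarry Partners LP (R2): 73% × 59% × 14% = 6.0298% of Silverbay Holdings Ltd.
Chain via Halcyon Realty LP → Copperline Shipping BV (R2): 51% × 37% × 58% = 10.9446% of Silverbay Holdings Ltd.
Direct interest in Silverbay Holdings Ltd: 19%.
Aggregating (R1): 6.0298% + 10.9446% + 19% = 35.9744%.

35.9744%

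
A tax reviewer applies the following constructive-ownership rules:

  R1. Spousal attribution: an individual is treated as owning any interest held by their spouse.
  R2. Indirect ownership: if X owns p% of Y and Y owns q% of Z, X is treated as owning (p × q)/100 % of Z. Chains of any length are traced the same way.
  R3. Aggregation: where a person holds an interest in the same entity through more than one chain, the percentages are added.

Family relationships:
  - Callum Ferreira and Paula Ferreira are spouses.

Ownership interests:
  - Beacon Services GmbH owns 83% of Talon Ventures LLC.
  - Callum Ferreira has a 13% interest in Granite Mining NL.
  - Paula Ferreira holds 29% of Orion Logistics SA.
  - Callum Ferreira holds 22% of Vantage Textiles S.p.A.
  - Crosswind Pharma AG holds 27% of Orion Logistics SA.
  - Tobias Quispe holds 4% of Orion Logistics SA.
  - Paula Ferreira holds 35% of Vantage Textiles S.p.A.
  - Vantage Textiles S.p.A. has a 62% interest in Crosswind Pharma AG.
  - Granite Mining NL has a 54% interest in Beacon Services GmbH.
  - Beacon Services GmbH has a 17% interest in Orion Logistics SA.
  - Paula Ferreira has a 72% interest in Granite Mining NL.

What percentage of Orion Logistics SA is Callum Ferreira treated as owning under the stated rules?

46.3448%

By spousal attribution (R1), Callum Ferreira is treated as also owning Paula Ferreira's interest in Vantage Textiles S.p.A, giving 22% + 35% = 57%.
By spousal attribution (R1), Callum Ferreira is treated as also owning Paula Ferreira's interest in Granite Mining NL, giving 13% + 72% = 85%.
By spousal attribution (R1), Callum Ferreira is treated as owning Paula Ferreira's 29% interest in Orion Logistics SA.
Chain via Vantage Textiles S.p.A. → Crosswind Pharma AG (R2): 57% × 62% × 27% = 9.5418% of Orion Logistics SA.
Chain via Granite Mining NL → Beacon Services GmbH (R2): 85% × 54% × 17% = 7.803% of Orion Logistics SA.
Direct interest in Orion Logistics SA: 29%.
Aggregating (R3): 9.5418% + 7.803% + 29% = 46.3448%.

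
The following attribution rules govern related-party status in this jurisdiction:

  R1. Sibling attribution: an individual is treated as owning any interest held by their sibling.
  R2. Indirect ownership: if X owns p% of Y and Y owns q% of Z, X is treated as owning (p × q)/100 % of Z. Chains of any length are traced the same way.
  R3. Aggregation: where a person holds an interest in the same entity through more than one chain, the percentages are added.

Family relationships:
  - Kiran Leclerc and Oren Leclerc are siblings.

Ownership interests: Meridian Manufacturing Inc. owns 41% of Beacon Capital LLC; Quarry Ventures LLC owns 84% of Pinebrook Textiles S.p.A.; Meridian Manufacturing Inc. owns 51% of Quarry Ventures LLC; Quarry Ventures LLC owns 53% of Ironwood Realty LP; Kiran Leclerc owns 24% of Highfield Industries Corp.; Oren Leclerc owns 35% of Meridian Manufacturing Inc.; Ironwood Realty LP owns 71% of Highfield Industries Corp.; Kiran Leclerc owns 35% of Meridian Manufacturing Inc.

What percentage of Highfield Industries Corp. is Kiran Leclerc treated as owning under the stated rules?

By sibling attribution (R1), Kiran Leclerc is treated as also owning Oren Leclerc's interest in Meridian Manufacturing Inc, giving 35% + 35% = 70%.
Chain via Meridian Manufacturing Inc. → Quarry Ventures LLC → Ironwood Realty LP (R2): 70% × 51% × 53% × 71% = 13.43391% of Highfield Industries Corp.
Direct interest in Highfield Industries Corp: 24%.
Aggregating (R3): 13.43391% + 24% = 37.43391%.

37.43391%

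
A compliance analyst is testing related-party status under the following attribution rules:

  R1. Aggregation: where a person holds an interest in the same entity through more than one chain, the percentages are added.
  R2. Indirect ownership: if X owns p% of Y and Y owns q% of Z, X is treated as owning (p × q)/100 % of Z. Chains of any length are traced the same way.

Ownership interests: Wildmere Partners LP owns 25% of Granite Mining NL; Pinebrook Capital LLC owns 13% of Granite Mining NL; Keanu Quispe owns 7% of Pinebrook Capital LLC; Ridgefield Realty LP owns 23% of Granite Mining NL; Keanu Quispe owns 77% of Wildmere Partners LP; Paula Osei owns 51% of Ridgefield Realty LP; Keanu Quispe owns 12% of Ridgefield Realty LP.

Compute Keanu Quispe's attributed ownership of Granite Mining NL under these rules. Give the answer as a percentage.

22.92%

Chain via Wildmere Partners LP (R2): 77% × 25% = 19.25% of Granite Mining NL.
Chain via Pinebrook Capital LLC (R2): 7% × 13% = 0.91% of Granite Mining NL.
Chain via Ridgefield Realty LP (R2): 12% × 23% = 2.76% of Granite Mining NL.
Aggregating (R1): 19.25% + 0.91% + 2.76% = 22.92%.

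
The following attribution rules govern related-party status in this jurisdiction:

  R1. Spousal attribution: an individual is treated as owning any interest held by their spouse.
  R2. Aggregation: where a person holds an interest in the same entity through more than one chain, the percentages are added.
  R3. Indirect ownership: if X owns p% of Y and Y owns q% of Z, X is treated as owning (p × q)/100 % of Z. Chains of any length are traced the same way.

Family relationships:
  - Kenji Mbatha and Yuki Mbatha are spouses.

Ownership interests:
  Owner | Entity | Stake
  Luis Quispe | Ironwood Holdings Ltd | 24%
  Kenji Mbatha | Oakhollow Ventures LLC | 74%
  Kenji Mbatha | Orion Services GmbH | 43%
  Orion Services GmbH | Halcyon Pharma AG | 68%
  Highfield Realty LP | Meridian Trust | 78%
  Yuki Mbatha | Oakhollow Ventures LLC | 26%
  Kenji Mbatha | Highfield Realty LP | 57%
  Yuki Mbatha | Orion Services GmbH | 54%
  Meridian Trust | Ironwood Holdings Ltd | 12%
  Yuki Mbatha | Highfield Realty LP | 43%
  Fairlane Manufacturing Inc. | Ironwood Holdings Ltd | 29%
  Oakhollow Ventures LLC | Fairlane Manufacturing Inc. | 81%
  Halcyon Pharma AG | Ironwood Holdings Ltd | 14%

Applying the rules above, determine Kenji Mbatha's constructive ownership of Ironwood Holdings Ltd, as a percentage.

By spousal attribution (R1), Kenji Mbatha is treated as also owning Yuki Mbatha's interest in Orion Services GmbH, giving 43% + 54% = 97%.
By spousal attribution (R1), Kenji Mbatha is treated as also owning Yuki Mbatha's interest in Highfield Realty LP, giving 57% + 43% = 100%.
By spousal attribution (R1), Kenji Mbatha is treated as also owning Yuki Mbatha's interest in Oakhollow Ventures LLC, giving 74% + 26% = 100%.
Chain via Orion Services GmbH → Halcyon Pharma AG (R3): 97% × 68% × 14% = 9.2344% of Ironwood Holdings Ltd.
Chain via Highfield Realty LP → Meridian Trust (R3): 100% × 78% × 12% = 9.36% of Ironwood Holdings Ltd.
Chain via Oakhollow Ventures LLC → Fairlane Manufacturing Inc. (R3): 100% × 81% × 29% = 23.49% of Ironwood Holdings Ltd.
Aggregating (R2): 9.2344% + 9.36% + 23.49% = 42.0844%.

42.0844%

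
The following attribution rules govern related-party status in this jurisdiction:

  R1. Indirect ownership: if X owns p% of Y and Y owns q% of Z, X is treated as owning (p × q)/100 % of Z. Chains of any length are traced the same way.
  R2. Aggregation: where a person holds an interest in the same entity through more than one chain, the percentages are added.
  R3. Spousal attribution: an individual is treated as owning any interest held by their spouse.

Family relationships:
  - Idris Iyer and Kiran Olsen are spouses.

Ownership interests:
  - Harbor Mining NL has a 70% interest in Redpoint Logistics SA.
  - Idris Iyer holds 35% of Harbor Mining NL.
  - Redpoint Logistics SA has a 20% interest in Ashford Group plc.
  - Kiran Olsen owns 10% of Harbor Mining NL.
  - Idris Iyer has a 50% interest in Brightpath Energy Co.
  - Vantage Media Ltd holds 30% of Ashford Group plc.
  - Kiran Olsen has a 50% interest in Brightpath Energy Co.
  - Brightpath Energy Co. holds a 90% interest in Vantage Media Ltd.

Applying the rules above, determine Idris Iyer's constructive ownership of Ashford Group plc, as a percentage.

By spousal attribution (R3), Idris Iyer is treated as also owning Kiran Olsen's interest in Harbor Mining NL, giving 35% + 10% = 45%.
By spousal attribution (R3), Idris Iyer is treated as also owning Kiran Olsen's interest in Brightpath Energy Co, giving 50% + 50% = 100%.
Chain via Harbor Mining NL → Redpoint Logistics SA (R1): 45% × 70% × 20% = 6.3% of Ashford Group plc.
Chain via Brightpath Energy Co. → Vantage Media Ltd (R1): 100% × 90% × 30% = 27% of Ashford Group plc.
Aggregating (R2): 6.3% + 27% = 33.3%.

33.3%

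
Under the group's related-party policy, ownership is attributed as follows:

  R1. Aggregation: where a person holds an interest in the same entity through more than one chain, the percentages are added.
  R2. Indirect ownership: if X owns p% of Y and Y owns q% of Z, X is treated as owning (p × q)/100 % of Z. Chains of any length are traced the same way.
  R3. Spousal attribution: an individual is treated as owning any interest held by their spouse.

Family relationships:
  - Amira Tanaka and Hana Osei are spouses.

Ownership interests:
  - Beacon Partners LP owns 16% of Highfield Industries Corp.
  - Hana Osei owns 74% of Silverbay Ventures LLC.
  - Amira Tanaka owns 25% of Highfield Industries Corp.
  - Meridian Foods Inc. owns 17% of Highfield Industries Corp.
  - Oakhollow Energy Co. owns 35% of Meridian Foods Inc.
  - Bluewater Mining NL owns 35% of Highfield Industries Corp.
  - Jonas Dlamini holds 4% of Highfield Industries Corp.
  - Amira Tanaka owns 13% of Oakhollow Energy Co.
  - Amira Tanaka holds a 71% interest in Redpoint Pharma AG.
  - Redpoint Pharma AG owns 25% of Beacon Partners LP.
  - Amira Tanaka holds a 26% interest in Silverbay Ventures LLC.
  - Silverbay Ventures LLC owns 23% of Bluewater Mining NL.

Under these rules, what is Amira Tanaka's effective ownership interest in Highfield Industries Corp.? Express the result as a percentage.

36.6635%

By spousal attribution (R3), Amira Tanaka is treated as also owning Hana Osei's interest in Silverbay Ventures LLC, giving 26% + 74% = 100%.
Chain via Oakhollow Energy Co. → Meridian Foods Inc. (R2): 13% × 35% × 17% = 0.7735% of Highfield Industries Corp.
Chain via Redpoint Pharma AG → Beacon Partners LP (R2): 71% × 25% × 16% = 2.84% of Highfield Industries Corp.
Chain via Silverbay Ventures LLC → Bluewater Mining NL (R2): 100% × 23% × 35% = 8.05% of Highfield Industries Corp.
Direct interest in Highfield Industries Corp: 25%.
Aggregating (R1): 0.7735% + 2.84% + 8.05% + 25% = 36.6635%.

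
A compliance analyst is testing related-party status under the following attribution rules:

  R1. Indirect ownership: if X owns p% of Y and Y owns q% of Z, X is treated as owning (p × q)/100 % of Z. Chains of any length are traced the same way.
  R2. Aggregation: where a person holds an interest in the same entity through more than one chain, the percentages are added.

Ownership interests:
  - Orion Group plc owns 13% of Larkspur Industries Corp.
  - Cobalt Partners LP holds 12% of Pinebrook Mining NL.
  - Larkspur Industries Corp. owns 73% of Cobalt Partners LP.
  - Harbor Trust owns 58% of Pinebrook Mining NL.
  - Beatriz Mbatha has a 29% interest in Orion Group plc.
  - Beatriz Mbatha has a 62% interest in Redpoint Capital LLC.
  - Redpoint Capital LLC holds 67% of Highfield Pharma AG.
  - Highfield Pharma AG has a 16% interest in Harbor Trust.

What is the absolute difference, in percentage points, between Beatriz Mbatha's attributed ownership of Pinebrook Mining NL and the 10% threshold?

5.814836

Chain via Orion Group plc → Larkspur Industries Corp. → Cobalt Partners LP (R1): 29% × 13% × 73% × 12% = 0.330252% of Pinebrook Mining NL.
Chain via Redpoint Capital LLC → Highfield Pharma AG → Harbor Trust (R1): 62% × 67% × 16% × 58% = 3.854912% of Pinebrook Mining NL.
Aggregating (R2): 0.330252% + 3.854912% = 4.185164%.
4.185164% falls short of the 10% threshold by 5.814836 percentage points.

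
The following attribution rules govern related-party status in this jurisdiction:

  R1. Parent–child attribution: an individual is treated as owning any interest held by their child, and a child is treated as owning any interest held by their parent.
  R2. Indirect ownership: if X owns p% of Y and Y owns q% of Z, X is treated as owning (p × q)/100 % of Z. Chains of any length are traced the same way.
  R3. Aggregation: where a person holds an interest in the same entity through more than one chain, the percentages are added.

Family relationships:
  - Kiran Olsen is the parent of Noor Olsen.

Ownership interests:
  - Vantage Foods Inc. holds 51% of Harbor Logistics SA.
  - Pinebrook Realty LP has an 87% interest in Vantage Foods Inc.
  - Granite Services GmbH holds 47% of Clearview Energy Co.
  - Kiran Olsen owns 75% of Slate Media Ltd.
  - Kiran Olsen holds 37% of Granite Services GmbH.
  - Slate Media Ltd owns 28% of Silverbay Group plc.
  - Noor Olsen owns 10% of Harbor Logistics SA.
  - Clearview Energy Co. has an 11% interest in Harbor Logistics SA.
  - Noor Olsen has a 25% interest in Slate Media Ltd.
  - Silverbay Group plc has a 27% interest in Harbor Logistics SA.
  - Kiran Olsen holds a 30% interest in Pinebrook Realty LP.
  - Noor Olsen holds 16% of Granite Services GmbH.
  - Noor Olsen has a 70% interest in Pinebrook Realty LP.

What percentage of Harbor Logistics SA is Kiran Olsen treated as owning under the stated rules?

By parent–child attribution (R1), Kiran Olsen is treated as also owning Noor Olsen's interest in Slate Media Ltd, giving 75% + 25% = 100%.
By parent–child attribution (R1), Kiran Olsen is treated as also owning Noor Olsen's interest in Granite Services GmbH, giving 37% + 16% = 53%.
By parent–child attribution (R1), Kiran Olsen is treated as also owning Noor Olsen's interest in Pinebrook Realty LP, giving 30% + 70% = 100%.
By parent–child attribution (R1), Kiran Olsen is treated as owning Noor Olsen's 10% interest in Harbor Logistics SA.
Chain via Slate Media Ltd → Silverbay Group plc (R2): 100% × 28% × 27% = 7.56% of Harbor Logistics SA.
Chain via Granite Services GmbH → Clearview Energy Co. (R2): 53% × 47% × 11% = 2.7401% of Harbor Logistics SA.
Chain via Pinebrook Realty LP → Vantage Foods Inc. (R2): 100% × 87% × 51% = 44.37% of Harbor Logistics SA.
Direct interest in Harbor Logistics SA: 10%.
Aggregating (R3): 7.56% + 2.7401% + 44.37% + 10% = 64.6701%.

64.6701%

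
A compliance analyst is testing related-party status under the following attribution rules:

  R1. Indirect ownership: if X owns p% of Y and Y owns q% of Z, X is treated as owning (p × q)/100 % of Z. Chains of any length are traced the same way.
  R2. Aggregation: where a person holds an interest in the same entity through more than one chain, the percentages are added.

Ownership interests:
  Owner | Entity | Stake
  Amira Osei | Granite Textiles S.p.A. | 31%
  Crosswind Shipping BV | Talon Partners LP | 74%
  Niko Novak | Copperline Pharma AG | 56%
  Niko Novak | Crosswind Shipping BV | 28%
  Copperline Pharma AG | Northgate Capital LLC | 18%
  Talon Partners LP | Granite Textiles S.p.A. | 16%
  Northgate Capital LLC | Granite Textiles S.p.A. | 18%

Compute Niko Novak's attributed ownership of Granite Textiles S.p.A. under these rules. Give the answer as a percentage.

5.1296%

Chain via Copperline Pharma AG → Northgate Capital LLC (R1): 56% × 18% × 18% = 1.8144% of Granite Textiles S.p.A.
Chain via Crosswind Shipping BV → Talon Partners LP (R1): 28% × 74% × 16% = 3.3152% of Granite Textiles S.p.A.
Aggregating (R2): 1.8144% + 3.3152% = 5.1296%.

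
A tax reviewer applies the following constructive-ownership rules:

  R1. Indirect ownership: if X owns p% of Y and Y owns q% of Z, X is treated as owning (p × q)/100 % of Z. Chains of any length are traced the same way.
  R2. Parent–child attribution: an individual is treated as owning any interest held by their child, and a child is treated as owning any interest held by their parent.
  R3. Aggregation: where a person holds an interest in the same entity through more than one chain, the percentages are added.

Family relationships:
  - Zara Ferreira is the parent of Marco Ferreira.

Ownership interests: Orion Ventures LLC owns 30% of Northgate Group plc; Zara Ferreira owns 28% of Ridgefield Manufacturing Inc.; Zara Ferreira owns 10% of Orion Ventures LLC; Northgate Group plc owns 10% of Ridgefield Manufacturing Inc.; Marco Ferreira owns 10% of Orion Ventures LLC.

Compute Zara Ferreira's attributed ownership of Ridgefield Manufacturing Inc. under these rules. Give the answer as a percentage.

28.6%

By parent–child attribution (R2), Zara Ferreira is treated as also owning Marco Ferreira's interest in Orion Ventures LLC, giving 10% + 10% = 20%.
Chain via Orion Ventures LLC → Northgate Group plc (R1): 20% × 30% × 10% = 0.6% of Ridgefield Manufacturing Inc.
Direct interest in Ridgefield Manufacturing Inc: 28%.
Aggregating (R3): 0.6% + 28% = 28.6%.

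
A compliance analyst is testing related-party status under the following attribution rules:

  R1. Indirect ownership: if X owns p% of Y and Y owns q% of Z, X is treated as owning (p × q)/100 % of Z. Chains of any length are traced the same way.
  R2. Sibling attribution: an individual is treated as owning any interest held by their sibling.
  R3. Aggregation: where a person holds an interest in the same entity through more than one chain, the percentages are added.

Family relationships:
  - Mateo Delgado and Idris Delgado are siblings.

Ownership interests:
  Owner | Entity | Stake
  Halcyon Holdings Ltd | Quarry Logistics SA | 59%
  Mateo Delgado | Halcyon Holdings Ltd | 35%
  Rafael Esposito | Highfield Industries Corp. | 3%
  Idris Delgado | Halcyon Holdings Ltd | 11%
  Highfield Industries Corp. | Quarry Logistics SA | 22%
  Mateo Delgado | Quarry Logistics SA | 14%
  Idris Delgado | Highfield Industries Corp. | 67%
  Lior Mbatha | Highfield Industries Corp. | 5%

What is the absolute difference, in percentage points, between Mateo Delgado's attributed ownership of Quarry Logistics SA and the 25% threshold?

By sibling attribution (R2), Mateo Delgado is treated as also owning Idris Delgado's interest in Halcyon Holdings Ltd, giving 35% + 11% = 46%.
By sibling attribution (R2), Mateo Delgado is treated as owning Idris Delgado's 67% interest in Highfield Industries Corp.
Chain via Halcyon Holdings Ltd (R1): 46% × 59% = 27.14% of Quarry Logistics SA.
Direct interest in Quarry Logistics SA: 14%.
Chain via Highfield Industries Corp. (R1): 67% × 22% = 14.74% of Quarry Logistics SA.
Aggregating (R3): 27.14% + 14% + 14.74% = 55.88%.
55.88% exceeds the 25% threshold by 30.88 percentage points.

30.88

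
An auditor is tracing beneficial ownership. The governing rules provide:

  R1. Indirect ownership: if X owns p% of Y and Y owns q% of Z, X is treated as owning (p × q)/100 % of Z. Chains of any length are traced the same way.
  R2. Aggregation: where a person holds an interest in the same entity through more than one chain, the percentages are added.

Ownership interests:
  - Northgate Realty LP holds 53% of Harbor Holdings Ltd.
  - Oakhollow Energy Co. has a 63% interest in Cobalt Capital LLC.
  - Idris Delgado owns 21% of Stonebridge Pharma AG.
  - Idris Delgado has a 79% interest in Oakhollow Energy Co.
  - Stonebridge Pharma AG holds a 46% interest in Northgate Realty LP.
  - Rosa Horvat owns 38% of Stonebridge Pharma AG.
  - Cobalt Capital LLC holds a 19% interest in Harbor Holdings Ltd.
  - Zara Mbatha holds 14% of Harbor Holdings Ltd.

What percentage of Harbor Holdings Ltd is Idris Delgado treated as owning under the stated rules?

14.5761%

Chain via Stonebridge Pharma AG → Northgate Realty LP (R1): 21% × 46% × 53% = 5.1198% of Harbor Holdings Ltd.
Chain via Oakhollow Energy Co. → Cobalt Capital LLC (R1): 79% × 63% × 19% = 9.4563% of Harbor Holdings Ltd.
Aggregating (R2): 5.1198% + 9.4563% = 14.5761%.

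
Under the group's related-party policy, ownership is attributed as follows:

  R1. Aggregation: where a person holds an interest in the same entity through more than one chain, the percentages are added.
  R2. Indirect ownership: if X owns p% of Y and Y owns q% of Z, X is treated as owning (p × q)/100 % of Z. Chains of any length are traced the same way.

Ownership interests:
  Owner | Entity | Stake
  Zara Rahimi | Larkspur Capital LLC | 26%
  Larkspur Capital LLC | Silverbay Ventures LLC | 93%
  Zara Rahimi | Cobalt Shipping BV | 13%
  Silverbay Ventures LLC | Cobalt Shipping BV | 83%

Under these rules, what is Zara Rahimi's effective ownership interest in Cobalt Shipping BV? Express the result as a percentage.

Chain via Larkspur Capital LLC → Silverbay Ventures LLC (R2): 26% × 93% × 83% = 20.0694% of Cobalt Shipping BV.
Direct interest in Cobalt Shipping BV: 13%.
Aggregating (R1): 20.0694% + 13% = 33.0694%.

33.0694%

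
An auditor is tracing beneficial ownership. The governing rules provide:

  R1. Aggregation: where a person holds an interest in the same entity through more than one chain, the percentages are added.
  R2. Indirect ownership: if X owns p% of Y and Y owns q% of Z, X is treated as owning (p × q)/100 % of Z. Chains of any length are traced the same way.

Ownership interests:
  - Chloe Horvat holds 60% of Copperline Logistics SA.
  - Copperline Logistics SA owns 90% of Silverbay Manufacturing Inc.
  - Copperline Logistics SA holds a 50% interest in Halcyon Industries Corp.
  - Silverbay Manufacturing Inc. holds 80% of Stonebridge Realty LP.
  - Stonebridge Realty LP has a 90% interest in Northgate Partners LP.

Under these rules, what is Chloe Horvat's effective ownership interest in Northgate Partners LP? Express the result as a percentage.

Chain via Copperline Logistics SA → Silverbay Manufacturing Inc. → Stonebridge Realty LP (R2): 60% × 90% × 80% × 90% = 38.88% of Northgate Partners LP.

38.88%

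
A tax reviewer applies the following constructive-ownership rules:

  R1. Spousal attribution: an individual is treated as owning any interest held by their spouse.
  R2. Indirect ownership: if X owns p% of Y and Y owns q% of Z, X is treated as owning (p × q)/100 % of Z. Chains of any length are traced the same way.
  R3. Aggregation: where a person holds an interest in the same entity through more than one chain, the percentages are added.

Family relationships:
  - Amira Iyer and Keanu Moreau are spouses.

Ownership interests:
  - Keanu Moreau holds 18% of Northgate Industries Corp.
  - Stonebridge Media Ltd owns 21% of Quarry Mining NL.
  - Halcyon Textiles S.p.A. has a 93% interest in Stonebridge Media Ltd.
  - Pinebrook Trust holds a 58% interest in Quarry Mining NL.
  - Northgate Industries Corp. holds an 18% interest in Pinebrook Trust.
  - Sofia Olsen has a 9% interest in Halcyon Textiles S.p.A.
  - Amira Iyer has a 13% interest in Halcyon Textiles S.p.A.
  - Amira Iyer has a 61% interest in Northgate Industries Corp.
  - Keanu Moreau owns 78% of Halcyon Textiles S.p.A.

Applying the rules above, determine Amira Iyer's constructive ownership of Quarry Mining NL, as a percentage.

26.0199%

By spousal attribution (R1), Amira Iyer is treated as also owning Keanu Moreau's interest in Northgate Industries Corp, giving 61% + 18% = 79%.
By spousal attribution (R1), Amira Iyer is treated as also owning Keanu Moreau's interest in Halcyon Textiles S.p.A, giving 13% + 78% = 91%.
Chain via Northgate Industries Corp. → Pinebrook Trust (R2): 79% × 18% × 58% = 8.2476% of Quarry Mining NL.
Chain via Halcyon Textiles S.p.A. → Stonebridge Media Ltd (R2): 91% × 93% × 21% = 17.7723% of Quarry Mining NL.
Aggregating (R3): 8.2476% + 17.7723% = 26.0199%.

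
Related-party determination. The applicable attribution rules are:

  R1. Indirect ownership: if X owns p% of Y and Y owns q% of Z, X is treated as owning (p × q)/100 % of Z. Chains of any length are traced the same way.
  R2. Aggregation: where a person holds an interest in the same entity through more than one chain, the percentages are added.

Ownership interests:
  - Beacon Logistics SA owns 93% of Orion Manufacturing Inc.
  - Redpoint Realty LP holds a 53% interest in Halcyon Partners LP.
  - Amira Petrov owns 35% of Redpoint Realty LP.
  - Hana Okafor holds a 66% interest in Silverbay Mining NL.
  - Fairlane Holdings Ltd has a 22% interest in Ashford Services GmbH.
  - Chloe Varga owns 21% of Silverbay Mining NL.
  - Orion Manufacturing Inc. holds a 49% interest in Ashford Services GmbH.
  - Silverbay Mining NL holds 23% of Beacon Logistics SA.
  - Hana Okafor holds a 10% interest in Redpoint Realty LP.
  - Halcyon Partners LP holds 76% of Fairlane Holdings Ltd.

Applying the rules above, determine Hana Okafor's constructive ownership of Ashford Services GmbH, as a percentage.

Chain via Redpoint Realty LP → Halcyon Partners LP → Fairlane Holdings Ltd (R1): 10% × 53% × 76% × 22% = 0.88616% of Ashford Services GmbH.
Chain via Silverbay Mining NL → Beacon Logistics SA → Orion Manufacturing Inc. (R1): 66% × 23% × 93% × 49% = 6.917526% of Ashford Services GmbH.
Aggregating (R2): 0.88616% + 6.917526% = 7.803686%.

7.803686%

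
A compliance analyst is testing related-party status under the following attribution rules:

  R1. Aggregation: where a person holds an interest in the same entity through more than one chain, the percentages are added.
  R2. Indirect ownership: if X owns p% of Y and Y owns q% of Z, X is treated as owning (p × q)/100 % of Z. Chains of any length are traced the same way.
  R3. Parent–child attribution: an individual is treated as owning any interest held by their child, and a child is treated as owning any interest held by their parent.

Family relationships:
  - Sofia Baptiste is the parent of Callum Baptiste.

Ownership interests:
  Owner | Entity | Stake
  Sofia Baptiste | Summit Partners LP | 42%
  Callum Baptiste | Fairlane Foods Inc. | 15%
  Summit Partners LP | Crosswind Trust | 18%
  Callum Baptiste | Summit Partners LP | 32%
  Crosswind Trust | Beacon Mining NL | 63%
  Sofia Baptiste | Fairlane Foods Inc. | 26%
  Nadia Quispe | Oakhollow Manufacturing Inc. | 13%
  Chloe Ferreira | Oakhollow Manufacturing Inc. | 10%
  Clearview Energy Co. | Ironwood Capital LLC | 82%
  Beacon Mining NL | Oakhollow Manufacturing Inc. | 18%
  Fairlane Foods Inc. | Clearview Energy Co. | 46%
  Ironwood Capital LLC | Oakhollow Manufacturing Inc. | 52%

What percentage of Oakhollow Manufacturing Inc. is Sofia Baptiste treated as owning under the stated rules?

By parent–child attribution (R3), Sofia Baptiste is treated as also owning Callum Baptiste's interest in Fairlane Foods Inc, giving 26% + 15% = 41%.
By parent–child attribution (R3), Sofia Baptiste is treated as also owning Callum Baptiste's interest in Summit Partners LP, giving 42% + 32% = 74%.
Chain via Fairlane Foods Inc. → Clearview Energy Co. → Ironwood Capital LLC (R2): 41% × 46% × 82% × 52% = 8.041904% of Oakhollow Manufacturing Inc.
Chain via Summit Partners LP → Crosswind Trust → Beacon Mining NL (R2): 74% × 18% × 63% × 18% = 1.510488% of Oakhollow Manufacturing Inc.
Aggregating (R1): 8.041904% + 1.510488% = 9.552392%.

9.552392%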